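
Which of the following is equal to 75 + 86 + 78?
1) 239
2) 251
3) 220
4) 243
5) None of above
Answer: 1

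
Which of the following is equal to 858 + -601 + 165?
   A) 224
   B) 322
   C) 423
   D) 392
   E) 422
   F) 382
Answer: E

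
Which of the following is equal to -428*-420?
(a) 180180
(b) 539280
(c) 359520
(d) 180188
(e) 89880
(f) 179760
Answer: f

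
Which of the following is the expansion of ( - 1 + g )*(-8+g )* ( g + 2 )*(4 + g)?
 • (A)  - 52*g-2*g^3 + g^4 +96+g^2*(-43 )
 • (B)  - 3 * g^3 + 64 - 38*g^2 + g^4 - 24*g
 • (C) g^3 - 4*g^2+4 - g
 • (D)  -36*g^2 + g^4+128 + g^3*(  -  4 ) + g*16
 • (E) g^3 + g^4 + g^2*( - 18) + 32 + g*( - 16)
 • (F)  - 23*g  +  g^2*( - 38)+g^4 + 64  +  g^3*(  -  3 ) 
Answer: B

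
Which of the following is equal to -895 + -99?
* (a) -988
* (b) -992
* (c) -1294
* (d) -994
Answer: d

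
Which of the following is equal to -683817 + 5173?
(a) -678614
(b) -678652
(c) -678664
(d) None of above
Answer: d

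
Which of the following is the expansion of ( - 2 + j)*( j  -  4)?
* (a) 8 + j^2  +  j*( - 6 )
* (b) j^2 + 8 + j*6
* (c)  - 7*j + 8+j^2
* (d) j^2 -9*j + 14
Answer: a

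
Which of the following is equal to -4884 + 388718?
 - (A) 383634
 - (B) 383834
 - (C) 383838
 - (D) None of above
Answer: B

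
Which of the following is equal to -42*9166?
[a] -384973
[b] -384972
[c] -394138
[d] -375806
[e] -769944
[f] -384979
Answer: b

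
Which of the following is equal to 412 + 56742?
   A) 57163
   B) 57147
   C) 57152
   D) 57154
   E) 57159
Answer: D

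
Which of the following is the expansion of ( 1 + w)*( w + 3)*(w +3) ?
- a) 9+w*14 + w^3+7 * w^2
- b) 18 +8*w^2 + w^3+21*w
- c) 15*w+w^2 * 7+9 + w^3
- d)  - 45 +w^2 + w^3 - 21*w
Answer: c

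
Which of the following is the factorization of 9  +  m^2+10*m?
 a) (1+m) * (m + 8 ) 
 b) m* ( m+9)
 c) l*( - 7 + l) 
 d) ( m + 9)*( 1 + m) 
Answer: d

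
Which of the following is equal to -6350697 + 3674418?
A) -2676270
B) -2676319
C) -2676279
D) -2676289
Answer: C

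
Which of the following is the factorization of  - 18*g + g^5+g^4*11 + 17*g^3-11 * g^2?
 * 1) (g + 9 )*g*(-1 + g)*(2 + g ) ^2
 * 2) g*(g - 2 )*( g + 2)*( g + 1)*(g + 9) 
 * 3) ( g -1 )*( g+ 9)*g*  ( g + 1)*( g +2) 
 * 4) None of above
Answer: 3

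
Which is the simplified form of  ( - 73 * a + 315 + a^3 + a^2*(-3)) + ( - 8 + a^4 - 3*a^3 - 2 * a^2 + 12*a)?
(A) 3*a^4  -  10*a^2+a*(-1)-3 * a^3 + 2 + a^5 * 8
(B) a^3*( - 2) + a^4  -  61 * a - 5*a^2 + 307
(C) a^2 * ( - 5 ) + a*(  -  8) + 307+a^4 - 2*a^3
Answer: B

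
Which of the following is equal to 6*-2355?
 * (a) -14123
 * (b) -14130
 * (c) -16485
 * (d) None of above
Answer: b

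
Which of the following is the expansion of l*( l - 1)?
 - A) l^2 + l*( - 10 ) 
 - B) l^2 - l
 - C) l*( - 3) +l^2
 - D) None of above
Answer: B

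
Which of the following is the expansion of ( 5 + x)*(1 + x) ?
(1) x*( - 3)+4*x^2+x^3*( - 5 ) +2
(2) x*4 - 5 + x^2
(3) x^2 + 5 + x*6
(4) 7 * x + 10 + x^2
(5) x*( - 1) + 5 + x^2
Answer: 3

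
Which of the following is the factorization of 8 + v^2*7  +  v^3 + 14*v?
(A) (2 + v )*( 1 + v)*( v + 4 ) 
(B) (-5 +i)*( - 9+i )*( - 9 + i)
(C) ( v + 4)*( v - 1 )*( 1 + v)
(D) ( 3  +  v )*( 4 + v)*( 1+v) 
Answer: A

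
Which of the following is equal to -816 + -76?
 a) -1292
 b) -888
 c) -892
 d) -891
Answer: c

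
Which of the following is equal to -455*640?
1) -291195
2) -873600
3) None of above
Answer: 3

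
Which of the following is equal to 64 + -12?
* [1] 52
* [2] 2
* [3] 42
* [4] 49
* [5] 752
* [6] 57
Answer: 1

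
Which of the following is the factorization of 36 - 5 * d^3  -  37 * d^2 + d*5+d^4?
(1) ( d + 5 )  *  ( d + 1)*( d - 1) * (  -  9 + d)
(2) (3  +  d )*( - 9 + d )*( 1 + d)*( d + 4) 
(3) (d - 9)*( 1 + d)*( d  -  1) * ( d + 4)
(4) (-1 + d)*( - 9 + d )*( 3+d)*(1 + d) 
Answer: 3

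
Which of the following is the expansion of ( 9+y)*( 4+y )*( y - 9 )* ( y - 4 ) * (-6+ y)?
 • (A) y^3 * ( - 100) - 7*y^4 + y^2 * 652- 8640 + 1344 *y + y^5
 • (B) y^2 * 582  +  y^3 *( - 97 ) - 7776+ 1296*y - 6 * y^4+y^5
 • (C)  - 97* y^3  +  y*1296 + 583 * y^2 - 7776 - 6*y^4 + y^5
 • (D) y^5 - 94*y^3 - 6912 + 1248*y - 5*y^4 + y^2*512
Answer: B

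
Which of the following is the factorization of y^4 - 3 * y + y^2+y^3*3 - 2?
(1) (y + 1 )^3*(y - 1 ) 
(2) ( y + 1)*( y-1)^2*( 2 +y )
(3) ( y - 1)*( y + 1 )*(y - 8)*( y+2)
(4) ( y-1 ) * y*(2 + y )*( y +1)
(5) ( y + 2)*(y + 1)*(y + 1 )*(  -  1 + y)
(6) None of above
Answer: 5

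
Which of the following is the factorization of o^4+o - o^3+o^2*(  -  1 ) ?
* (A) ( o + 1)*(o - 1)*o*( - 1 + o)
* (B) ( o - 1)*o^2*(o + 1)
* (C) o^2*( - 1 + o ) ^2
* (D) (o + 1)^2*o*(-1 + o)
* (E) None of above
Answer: A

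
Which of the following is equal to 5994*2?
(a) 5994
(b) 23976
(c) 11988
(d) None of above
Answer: c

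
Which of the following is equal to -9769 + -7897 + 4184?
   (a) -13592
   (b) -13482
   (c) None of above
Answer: b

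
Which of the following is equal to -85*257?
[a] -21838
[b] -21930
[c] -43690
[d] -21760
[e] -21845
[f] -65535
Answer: e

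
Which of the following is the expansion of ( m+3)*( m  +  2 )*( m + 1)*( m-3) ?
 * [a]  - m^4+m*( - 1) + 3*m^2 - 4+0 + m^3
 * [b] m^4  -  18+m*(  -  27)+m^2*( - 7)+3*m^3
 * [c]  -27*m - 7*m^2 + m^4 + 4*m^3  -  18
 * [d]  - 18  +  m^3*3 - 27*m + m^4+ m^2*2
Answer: b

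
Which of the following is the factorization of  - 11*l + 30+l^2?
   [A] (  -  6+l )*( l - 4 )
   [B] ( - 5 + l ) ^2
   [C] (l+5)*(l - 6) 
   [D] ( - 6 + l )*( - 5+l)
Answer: D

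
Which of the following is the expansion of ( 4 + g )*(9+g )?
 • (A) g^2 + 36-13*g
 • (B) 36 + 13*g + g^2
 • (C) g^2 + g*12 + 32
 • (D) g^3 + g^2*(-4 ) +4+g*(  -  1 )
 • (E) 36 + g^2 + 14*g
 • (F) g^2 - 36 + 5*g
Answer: B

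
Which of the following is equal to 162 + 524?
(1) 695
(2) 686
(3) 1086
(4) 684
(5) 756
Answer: 2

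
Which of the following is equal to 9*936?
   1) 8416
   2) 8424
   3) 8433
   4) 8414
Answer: 2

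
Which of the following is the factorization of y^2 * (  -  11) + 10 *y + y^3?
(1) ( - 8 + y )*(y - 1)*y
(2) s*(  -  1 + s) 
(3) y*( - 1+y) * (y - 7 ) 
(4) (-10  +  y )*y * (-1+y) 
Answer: 4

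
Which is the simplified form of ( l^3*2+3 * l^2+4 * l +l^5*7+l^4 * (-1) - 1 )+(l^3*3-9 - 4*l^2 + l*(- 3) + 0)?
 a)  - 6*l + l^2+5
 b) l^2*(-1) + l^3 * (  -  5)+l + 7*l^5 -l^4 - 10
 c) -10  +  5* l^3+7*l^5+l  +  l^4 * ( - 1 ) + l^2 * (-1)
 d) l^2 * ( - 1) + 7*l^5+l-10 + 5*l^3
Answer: c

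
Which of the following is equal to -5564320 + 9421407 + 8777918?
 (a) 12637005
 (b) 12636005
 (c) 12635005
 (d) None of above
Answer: c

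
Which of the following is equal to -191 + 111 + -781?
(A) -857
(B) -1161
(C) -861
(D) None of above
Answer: C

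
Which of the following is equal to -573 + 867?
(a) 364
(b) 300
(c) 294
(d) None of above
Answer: c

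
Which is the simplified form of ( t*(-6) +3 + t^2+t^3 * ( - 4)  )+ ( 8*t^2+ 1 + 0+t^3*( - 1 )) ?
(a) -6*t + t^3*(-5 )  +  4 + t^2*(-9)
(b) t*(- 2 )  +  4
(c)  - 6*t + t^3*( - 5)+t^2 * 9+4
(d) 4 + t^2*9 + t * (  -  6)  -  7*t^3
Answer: c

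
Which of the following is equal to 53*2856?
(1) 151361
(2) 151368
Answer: 2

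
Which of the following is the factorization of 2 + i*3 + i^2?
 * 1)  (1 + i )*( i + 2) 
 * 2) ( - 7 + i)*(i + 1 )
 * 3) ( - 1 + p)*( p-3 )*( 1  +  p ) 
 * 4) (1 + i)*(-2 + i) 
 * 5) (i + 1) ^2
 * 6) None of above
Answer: 1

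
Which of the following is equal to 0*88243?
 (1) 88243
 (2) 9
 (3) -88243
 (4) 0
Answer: 4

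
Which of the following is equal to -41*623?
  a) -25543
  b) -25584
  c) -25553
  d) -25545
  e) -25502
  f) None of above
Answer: a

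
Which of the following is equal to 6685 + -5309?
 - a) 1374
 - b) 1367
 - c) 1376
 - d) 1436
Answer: c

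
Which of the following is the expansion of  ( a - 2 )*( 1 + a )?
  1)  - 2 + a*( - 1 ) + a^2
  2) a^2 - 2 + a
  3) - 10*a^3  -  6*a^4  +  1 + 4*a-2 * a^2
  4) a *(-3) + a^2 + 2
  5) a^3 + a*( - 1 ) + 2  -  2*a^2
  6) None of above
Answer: 1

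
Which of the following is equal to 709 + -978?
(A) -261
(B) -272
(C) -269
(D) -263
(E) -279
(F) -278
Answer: C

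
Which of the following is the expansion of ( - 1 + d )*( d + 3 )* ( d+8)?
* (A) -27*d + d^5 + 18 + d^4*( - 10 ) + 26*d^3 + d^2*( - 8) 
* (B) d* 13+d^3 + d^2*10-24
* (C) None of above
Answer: B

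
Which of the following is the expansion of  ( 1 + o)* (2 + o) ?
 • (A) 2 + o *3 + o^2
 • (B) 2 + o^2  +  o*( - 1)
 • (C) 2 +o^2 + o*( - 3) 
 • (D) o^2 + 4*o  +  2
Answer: A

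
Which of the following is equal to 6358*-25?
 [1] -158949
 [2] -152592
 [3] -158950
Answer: 3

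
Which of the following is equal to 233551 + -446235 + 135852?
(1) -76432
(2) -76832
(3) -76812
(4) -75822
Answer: 2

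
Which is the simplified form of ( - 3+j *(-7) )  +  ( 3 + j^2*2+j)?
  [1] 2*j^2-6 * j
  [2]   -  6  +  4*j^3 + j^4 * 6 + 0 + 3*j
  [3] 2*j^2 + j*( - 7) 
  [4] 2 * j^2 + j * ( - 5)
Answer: 1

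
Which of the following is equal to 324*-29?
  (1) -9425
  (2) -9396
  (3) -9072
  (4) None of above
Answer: 2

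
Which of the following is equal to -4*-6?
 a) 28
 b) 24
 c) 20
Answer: b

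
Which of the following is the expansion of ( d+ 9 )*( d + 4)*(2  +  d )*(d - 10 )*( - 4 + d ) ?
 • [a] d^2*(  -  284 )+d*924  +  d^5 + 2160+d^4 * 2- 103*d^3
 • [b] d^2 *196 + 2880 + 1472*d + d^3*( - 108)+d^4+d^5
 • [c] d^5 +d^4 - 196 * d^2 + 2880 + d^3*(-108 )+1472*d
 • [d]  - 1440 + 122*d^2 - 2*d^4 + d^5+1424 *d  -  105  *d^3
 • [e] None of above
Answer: c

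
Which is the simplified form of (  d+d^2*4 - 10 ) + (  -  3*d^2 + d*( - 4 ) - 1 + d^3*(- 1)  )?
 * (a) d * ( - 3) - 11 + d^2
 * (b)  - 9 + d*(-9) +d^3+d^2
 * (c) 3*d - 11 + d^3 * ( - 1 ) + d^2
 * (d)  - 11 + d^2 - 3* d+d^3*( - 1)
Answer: d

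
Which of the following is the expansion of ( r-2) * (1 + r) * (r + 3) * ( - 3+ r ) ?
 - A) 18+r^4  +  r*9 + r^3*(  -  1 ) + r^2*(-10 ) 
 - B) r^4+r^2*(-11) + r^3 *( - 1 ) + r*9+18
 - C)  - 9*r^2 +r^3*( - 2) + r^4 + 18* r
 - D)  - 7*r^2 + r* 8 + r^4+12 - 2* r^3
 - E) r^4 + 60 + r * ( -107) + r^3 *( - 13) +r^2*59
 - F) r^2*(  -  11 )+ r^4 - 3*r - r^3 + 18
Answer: B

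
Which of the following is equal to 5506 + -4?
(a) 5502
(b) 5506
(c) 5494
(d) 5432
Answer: a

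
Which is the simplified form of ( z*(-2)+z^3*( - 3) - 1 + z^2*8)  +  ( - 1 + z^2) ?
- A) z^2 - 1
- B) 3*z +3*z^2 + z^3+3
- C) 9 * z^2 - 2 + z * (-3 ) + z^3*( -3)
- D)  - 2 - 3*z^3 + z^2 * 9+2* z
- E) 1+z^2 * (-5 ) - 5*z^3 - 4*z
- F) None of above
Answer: F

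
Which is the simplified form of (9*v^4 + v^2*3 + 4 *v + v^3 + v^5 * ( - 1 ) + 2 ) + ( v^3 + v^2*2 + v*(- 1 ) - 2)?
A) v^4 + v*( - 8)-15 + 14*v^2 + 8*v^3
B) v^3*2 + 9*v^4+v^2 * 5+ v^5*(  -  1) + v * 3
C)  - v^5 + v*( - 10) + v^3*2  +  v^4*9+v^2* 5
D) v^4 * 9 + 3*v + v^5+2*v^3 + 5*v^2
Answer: B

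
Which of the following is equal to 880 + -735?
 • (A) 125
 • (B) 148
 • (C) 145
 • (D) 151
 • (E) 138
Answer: C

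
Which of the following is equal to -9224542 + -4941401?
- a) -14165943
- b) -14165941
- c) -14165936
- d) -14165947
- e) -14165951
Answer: a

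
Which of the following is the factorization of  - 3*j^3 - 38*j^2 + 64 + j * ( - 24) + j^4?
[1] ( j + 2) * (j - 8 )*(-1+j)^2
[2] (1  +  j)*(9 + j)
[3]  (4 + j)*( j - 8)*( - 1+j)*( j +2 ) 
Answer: 3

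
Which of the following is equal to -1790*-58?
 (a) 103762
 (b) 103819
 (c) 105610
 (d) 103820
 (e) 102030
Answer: d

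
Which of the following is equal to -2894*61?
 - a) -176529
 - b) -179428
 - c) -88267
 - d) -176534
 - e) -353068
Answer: d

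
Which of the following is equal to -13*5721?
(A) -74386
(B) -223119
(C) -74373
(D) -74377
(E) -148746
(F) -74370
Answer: C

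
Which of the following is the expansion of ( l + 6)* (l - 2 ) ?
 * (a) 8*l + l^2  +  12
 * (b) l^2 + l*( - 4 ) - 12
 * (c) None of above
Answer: c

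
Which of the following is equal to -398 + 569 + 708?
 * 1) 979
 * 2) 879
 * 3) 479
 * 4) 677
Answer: 2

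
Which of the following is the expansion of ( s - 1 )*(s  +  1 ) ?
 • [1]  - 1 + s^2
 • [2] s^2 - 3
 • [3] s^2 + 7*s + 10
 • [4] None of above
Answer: 1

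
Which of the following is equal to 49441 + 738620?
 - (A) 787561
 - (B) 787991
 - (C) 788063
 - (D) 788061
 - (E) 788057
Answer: D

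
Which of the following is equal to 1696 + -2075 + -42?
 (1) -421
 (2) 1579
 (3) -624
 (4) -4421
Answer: 1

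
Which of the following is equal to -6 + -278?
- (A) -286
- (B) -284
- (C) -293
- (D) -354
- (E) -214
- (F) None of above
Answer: B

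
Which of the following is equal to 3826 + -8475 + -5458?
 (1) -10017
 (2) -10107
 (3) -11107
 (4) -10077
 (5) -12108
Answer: 2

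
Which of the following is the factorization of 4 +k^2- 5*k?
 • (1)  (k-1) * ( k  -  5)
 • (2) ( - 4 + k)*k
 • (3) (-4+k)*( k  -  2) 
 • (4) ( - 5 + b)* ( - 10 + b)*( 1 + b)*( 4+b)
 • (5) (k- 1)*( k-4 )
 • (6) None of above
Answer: 5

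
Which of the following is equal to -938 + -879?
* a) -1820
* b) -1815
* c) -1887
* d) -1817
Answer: d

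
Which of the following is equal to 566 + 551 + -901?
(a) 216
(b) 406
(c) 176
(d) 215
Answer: a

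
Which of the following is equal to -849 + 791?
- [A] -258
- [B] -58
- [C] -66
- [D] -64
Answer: B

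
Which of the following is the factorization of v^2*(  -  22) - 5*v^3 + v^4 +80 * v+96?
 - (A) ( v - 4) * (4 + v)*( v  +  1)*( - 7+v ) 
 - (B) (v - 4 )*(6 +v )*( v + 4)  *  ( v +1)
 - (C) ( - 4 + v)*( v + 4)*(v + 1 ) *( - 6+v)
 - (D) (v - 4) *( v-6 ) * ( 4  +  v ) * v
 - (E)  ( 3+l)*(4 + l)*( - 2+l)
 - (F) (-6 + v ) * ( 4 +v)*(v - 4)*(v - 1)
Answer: C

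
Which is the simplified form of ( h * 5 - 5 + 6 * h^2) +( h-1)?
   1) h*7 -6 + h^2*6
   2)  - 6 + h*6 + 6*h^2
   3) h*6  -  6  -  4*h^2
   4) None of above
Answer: 2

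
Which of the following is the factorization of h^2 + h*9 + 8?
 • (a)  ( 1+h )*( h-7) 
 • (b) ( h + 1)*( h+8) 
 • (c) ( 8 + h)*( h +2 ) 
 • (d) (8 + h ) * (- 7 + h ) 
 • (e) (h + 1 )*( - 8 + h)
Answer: b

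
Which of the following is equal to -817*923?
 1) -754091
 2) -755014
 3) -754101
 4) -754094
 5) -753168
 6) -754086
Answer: 1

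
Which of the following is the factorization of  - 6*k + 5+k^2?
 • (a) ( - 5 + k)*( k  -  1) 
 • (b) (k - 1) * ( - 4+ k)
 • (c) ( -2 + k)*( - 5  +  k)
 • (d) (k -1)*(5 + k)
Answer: a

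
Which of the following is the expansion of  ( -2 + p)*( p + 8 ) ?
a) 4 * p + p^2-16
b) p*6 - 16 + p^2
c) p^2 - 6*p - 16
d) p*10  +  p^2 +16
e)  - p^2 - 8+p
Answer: b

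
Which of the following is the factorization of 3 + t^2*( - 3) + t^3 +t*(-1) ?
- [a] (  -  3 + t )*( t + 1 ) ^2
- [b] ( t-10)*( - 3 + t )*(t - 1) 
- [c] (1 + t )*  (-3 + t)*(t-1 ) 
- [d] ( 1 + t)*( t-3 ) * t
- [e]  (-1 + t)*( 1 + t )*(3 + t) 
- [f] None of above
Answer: c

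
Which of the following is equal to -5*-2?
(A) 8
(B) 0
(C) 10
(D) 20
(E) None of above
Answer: C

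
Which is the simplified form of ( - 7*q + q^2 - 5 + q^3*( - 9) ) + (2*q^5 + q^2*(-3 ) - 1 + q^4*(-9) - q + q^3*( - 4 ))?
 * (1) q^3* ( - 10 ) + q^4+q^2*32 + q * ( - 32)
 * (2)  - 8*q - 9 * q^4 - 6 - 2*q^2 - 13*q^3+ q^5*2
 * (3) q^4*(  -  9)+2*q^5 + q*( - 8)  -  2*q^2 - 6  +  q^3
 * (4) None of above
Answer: 2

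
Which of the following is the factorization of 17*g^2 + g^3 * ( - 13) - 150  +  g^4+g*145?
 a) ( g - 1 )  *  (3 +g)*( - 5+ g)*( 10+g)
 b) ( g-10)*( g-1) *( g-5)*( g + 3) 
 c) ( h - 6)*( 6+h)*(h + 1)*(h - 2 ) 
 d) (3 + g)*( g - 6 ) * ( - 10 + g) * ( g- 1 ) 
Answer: b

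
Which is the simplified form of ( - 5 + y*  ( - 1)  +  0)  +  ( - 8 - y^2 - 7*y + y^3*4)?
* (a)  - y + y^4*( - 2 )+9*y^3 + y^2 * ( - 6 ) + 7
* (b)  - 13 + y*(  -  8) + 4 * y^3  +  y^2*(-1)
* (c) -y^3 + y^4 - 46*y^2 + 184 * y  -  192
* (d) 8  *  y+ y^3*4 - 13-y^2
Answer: b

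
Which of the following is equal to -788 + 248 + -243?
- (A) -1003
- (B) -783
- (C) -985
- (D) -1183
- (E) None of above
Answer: B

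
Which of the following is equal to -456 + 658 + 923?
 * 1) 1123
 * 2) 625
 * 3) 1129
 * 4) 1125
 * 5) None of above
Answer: 4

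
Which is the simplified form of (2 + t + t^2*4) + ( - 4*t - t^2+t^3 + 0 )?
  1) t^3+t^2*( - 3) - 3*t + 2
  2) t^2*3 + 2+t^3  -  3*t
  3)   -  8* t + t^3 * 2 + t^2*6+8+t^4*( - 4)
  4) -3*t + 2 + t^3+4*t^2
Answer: 2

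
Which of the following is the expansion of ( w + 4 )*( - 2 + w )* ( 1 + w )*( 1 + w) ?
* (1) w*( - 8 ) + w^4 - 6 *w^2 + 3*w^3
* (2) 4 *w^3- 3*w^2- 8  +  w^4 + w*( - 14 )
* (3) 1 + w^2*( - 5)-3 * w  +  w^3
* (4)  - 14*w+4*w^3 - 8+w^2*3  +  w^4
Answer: 2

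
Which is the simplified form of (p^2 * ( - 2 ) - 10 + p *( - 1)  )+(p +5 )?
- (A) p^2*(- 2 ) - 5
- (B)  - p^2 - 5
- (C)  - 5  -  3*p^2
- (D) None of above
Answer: A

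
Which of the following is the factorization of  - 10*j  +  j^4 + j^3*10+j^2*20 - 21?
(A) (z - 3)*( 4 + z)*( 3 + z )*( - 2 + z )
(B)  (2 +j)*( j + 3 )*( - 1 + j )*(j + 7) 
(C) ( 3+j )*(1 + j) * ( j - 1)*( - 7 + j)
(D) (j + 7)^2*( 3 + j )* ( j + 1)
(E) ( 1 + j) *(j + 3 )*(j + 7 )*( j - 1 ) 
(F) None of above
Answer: E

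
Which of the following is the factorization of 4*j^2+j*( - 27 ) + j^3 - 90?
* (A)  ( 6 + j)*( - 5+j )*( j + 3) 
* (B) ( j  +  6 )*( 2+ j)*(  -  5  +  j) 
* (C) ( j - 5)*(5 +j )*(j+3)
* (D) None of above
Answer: A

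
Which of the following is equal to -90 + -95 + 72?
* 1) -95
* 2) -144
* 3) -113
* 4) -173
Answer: 3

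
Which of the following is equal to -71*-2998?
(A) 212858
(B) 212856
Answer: A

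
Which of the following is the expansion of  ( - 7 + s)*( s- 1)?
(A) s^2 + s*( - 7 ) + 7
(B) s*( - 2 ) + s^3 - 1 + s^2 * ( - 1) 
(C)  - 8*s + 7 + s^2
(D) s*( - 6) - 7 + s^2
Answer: C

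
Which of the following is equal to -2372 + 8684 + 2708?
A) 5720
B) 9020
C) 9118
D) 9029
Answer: B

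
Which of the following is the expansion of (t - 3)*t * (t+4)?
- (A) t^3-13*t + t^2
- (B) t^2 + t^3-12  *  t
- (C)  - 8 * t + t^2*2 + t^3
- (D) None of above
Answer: B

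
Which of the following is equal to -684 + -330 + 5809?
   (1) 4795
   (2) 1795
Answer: 1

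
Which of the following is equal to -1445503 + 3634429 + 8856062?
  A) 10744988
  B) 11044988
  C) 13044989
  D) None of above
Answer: B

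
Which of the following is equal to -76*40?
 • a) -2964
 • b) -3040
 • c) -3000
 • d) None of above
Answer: b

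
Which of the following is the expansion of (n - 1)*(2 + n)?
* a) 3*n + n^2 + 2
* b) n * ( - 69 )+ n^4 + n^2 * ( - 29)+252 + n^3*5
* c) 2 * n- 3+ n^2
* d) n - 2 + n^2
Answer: d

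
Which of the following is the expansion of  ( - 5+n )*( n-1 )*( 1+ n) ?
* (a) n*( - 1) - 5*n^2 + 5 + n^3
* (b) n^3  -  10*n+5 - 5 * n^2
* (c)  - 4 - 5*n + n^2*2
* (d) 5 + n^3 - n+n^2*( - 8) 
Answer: a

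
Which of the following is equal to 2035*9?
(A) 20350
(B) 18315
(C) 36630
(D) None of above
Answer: B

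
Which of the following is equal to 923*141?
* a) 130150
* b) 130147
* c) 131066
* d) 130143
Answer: d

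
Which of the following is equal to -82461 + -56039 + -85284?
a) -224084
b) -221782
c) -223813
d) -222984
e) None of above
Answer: e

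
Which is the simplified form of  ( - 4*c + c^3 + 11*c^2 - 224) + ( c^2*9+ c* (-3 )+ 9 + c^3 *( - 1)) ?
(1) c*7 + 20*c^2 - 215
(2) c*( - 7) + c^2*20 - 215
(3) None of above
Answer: 2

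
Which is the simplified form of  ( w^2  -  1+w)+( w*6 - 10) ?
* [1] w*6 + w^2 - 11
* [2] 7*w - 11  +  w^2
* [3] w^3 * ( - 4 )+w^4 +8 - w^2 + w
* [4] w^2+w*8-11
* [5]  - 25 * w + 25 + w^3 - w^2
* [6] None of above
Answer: 2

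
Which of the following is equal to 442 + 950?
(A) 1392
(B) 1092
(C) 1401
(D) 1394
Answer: A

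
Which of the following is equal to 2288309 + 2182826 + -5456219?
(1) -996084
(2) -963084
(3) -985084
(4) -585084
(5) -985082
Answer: 3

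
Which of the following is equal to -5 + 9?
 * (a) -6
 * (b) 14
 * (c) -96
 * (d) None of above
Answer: d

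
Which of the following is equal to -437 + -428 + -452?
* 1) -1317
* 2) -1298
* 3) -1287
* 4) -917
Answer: 1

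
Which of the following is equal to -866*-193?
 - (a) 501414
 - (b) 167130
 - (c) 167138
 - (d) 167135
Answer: c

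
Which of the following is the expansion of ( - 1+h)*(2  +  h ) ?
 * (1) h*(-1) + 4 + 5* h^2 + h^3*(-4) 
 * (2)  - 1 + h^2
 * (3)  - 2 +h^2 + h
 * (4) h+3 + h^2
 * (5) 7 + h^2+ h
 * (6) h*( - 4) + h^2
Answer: 3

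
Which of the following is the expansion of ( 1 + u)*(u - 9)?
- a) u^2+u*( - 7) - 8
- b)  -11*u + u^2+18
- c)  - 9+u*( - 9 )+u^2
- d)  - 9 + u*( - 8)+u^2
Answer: d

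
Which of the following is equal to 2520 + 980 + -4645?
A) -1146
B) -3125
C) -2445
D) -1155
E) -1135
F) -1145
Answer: F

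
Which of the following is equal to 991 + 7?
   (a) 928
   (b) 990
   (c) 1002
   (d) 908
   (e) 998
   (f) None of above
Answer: e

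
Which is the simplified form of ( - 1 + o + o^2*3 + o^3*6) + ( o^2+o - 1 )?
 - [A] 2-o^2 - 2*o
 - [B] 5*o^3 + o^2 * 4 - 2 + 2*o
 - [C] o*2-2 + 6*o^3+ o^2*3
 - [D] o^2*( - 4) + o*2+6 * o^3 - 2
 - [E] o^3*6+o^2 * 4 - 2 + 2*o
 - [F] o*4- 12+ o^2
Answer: E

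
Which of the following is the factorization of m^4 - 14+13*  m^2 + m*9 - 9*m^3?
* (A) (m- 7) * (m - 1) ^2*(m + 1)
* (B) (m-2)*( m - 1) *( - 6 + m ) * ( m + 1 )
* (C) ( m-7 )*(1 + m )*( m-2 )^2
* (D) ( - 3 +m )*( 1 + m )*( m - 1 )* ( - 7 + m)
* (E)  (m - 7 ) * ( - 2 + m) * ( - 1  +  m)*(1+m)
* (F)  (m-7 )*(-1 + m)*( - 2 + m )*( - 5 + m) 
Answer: E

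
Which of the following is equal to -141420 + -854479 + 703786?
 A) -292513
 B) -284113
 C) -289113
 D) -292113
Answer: D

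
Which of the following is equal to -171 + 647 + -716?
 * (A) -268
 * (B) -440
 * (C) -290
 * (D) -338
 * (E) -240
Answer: E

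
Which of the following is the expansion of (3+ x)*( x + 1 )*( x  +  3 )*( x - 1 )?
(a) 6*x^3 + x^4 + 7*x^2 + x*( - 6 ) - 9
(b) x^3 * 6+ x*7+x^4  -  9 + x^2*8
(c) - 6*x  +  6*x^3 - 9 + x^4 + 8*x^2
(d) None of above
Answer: c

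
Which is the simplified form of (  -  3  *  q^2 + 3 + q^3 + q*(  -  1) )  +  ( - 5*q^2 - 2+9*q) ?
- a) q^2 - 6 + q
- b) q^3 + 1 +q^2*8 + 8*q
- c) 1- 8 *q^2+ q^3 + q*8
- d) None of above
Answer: c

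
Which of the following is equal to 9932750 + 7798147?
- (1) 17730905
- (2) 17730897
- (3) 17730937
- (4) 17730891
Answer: 2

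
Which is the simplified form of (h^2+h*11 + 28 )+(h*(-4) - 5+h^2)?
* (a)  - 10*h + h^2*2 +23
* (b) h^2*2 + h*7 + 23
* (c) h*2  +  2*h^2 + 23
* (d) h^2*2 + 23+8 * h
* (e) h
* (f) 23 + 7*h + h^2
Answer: b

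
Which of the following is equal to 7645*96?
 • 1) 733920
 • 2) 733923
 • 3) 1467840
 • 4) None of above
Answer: 1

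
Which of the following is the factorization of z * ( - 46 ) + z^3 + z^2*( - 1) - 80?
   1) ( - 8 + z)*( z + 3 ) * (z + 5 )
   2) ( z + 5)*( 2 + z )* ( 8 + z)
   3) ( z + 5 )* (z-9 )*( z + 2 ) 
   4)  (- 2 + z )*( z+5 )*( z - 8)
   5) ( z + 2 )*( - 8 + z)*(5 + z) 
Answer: 5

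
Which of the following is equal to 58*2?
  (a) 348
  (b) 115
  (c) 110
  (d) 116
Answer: d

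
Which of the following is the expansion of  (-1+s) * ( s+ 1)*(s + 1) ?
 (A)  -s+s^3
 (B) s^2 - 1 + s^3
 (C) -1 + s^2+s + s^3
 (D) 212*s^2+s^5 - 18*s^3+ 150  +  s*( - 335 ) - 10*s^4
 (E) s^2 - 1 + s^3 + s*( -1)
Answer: E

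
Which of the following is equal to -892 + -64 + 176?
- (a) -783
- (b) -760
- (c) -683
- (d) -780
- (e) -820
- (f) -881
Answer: d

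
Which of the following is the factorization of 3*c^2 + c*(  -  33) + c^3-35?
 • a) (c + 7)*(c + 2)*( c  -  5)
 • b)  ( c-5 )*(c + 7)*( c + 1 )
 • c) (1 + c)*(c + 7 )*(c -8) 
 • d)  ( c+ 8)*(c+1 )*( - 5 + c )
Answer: b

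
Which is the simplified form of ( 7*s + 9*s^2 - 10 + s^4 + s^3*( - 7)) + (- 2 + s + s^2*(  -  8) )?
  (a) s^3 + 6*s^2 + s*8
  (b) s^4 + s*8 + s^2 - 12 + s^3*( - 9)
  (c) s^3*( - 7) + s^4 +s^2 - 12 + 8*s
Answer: c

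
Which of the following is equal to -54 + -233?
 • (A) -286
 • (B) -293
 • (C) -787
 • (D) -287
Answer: D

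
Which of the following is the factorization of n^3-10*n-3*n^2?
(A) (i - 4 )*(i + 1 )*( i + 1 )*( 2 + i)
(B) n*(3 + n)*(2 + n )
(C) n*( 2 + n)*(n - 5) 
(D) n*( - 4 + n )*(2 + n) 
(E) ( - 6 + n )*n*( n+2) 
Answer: C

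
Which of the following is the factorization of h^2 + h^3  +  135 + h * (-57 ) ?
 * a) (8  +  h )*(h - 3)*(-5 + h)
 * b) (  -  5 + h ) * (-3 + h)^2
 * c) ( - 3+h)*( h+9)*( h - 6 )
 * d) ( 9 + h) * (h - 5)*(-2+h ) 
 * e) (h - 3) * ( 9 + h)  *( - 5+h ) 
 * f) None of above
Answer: e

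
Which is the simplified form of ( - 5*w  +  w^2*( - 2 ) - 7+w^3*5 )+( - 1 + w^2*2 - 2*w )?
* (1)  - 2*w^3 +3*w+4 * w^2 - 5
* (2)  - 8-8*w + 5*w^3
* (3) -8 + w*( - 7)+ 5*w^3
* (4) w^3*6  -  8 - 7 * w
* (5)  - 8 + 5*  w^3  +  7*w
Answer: 3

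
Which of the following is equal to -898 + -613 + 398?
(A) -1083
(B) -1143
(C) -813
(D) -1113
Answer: D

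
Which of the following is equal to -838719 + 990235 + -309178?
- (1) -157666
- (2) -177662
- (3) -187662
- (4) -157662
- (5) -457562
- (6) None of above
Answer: 4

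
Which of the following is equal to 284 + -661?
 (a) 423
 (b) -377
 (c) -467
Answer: b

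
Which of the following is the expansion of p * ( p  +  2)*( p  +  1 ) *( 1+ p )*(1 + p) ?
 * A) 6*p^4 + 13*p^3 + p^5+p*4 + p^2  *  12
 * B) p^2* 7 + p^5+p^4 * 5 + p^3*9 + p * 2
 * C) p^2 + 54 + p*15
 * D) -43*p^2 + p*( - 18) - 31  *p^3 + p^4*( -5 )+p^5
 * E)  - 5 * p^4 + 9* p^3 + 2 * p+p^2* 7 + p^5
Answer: B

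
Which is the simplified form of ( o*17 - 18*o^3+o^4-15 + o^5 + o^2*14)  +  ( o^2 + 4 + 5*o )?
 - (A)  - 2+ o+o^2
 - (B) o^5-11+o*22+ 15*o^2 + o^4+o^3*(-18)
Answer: B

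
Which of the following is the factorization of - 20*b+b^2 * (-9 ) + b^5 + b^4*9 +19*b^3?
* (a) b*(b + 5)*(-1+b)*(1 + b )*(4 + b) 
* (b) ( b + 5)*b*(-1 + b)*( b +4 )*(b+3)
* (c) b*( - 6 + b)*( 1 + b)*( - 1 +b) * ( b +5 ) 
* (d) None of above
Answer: a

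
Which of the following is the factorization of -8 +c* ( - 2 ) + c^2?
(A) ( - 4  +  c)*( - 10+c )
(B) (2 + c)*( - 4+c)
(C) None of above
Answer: B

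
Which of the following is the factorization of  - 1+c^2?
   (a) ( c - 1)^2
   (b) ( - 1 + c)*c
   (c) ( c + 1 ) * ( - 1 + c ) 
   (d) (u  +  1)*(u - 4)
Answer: c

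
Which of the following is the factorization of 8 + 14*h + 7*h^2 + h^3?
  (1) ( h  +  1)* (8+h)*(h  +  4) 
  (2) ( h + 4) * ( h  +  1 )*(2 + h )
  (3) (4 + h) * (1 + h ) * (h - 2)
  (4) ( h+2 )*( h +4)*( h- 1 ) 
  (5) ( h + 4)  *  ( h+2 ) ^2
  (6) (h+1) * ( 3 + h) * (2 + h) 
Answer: 2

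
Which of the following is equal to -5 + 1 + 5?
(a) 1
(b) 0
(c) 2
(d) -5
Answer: a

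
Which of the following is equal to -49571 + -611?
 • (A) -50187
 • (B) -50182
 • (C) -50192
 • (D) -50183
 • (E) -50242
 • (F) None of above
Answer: B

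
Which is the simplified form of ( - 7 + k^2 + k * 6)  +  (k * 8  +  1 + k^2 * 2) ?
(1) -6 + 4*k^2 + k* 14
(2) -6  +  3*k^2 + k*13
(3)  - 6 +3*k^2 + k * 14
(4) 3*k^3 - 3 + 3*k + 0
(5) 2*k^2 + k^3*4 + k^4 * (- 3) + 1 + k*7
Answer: 3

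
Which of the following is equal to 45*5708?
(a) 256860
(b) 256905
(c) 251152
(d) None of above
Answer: a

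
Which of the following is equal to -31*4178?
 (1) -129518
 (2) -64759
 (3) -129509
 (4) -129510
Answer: 1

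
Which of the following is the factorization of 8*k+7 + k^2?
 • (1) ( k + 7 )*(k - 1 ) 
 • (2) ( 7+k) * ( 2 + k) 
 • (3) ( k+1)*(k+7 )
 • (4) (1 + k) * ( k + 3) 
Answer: 3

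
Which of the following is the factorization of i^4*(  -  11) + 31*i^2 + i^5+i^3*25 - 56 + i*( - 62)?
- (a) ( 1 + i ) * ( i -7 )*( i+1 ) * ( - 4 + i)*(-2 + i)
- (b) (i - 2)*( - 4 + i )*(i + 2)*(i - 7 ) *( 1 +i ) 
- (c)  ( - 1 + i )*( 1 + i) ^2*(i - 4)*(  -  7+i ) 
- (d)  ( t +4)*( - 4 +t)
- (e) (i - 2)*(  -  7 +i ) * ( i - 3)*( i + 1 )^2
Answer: a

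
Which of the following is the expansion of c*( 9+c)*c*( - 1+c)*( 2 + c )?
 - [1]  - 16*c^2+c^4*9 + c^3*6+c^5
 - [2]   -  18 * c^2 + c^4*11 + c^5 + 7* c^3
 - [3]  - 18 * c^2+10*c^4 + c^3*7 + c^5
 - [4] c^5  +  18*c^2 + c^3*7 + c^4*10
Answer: 3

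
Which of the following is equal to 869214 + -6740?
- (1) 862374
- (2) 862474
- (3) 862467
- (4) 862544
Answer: 2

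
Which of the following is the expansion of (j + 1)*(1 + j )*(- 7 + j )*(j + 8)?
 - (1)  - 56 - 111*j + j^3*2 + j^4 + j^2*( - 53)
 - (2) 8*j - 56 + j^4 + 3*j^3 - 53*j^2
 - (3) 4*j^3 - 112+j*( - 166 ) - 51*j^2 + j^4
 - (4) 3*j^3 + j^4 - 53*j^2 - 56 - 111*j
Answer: 4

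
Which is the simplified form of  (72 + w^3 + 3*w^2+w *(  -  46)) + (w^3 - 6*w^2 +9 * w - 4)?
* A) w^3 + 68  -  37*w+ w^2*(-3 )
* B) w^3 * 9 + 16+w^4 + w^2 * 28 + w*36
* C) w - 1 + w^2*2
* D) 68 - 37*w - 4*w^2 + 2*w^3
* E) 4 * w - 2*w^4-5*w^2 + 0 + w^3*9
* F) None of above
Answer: F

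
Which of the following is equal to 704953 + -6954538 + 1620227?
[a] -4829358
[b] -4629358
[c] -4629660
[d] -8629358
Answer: b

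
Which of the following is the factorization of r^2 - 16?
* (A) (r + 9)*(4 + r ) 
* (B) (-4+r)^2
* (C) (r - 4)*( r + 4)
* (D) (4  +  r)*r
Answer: C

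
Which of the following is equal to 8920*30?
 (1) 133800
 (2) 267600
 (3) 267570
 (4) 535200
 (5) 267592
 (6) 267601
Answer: 2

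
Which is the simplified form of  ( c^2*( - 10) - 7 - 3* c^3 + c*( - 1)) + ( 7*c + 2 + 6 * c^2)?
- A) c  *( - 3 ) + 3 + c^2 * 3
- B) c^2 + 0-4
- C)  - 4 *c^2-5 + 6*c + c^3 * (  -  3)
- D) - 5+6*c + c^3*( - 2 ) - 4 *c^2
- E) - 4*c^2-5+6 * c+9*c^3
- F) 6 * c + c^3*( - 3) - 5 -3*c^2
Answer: C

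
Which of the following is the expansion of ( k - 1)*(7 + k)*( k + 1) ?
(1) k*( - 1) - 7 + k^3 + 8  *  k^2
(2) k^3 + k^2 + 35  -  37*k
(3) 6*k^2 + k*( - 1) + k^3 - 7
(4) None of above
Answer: 4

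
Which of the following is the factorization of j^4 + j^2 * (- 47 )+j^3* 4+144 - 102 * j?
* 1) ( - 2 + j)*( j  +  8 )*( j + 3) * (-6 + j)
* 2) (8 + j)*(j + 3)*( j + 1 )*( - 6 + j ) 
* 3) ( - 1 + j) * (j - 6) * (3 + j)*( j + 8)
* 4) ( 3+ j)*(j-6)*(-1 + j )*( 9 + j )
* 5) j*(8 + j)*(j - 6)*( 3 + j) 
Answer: 3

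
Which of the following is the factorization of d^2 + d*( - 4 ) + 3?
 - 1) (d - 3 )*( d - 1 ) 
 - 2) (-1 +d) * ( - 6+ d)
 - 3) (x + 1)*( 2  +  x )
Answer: 1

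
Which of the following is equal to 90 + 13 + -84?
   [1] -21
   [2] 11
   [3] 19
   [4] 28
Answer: 3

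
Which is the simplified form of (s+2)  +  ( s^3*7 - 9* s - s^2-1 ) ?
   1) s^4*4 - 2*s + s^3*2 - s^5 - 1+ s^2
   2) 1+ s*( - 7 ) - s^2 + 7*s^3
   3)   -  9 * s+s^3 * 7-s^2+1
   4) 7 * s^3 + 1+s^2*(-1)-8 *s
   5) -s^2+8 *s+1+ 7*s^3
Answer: 4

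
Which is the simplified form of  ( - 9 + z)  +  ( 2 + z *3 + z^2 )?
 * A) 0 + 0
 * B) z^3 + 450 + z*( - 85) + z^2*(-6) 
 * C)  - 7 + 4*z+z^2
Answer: C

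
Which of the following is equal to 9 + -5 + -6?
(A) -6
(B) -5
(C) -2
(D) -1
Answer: C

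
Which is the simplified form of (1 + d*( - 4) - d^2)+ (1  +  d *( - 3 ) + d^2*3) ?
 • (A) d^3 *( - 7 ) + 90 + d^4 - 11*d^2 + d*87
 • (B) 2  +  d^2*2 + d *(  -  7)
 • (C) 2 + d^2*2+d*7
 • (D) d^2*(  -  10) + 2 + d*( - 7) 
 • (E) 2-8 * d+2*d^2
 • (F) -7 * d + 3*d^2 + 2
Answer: B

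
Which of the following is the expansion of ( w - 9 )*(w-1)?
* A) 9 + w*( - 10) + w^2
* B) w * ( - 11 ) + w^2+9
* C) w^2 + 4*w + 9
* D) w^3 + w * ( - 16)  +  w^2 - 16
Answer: A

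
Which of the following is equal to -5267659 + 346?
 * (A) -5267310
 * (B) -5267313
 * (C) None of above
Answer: B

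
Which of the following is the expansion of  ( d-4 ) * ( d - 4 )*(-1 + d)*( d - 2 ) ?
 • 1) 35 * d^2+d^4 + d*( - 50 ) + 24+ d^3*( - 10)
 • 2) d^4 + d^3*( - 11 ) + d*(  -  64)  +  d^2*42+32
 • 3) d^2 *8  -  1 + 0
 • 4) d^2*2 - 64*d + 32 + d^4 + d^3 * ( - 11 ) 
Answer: 2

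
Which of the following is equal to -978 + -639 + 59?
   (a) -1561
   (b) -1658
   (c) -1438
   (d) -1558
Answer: d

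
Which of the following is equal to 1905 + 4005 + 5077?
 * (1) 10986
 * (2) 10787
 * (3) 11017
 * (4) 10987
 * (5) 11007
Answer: 4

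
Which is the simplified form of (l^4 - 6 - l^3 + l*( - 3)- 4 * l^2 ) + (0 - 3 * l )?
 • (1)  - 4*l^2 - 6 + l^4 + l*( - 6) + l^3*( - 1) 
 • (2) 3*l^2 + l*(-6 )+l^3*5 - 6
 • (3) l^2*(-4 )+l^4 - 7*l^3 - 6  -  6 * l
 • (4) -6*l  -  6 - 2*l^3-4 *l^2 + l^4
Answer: 1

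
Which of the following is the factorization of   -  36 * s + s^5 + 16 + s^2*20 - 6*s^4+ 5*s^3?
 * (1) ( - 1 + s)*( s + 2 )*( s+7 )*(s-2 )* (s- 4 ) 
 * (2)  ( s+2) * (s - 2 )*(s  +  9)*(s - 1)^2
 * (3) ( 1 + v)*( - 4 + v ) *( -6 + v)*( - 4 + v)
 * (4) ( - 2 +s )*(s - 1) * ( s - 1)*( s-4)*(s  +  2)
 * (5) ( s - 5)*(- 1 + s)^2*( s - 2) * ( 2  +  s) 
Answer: 4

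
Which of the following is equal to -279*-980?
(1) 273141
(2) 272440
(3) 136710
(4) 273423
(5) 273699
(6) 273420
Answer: 6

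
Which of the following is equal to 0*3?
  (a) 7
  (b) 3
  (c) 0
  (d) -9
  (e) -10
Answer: c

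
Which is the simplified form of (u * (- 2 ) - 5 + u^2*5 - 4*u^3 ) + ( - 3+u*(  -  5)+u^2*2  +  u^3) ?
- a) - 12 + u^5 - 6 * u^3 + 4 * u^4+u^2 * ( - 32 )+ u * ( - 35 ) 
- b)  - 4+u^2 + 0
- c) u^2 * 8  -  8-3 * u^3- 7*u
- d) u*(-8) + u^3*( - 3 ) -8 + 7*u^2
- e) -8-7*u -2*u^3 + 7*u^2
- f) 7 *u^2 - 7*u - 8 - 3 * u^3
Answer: f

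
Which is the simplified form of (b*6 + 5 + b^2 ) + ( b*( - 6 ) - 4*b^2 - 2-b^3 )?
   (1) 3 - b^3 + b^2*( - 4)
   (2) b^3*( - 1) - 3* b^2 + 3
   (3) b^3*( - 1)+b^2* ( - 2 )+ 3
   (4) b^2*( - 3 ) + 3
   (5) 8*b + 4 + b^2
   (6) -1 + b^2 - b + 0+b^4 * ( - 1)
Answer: 2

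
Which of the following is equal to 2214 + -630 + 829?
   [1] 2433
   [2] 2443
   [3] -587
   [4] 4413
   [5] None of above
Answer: 5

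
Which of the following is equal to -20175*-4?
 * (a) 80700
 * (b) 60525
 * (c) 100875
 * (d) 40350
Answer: a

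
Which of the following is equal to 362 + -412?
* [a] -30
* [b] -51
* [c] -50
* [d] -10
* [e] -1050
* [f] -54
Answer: c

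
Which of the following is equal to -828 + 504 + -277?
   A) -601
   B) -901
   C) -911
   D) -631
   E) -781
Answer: A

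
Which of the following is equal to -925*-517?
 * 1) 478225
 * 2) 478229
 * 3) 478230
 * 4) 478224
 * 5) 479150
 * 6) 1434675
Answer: 1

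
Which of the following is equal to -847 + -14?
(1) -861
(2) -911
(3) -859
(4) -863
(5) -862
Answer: 1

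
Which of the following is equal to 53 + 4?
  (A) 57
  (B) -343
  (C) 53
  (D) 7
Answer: A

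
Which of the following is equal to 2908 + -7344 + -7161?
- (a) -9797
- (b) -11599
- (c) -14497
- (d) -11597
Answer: d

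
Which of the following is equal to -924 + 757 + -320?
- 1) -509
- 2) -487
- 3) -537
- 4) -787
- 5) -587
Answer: 2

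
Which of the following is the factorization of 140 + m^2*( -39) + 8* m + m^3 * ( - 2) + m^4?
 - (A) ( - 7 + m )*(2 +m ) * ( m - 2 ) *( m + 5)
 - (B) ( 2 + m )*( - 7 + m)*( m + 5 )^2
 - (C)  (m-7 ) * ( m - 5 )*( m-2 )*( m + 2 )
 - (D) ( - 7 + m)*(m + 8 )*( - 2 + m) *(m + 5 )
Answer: A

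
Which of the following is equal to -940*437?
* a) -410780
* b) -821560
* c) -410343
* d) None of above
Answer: a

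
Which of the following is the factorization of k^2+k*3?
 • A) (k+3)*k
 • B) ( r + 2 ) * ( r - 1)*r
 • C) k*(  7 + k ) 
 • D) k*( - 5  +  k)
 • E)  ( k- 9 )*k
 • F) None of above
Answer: A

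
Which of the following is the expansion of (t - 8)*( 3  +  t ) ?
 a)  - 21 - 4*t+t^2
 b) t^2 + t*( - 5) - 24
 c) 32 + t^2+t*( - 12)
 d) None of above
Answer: b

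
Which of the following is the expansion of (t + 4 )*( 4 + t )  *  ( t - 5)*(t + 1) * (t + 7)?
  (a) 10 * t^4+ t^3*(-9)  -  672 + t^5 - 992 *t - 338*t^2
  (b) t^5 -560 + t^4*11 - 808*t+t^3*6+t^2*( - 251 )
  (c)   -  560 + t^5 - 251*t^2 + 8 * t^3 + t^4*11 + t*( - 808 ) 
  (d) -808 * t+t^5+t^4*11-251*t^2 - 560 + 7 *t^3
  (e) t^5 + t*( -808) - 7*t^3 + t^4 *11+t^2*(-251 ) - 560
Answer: d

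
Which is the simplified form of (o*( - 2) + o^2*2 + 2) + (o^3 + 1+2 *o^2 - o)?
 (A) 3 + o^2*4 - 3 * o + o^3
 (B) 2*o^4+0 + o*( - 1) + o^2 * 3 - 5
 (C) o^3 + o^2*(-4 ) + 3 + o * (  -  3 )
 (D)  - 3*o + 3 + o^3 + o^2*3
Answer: A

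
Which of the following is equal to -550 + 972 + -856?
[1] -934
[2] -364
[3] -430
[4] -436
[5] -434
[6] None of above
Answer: 5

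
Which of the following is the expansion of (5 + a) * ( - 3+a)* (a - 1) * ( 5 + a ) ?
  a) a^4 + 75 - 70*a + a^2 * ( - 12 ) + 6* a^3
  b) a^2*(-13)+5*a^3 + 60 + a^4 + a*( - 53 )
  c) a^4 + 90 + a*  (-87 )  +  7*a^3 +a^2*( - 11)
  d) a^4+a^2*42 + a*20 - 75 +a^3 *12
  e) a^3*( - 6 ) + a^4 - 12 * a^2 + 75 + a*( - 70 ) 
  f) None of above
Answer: a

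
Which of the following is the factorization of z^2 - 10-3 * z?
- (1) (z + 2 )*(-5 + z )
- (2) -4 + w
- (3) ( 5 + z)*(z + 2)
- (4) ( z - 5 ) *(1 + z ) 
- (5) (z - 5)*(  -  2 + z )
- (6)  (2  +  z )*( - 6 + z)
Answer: 1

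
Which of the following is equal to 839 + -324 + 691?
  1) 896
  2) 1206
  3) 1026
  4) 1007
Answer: 2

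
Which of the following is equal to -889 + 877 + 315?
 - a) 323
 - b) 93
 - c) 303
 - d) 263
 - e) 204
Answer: c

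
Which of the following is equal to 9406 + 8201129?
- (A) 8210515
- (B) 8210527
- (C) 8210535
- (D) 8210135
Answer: C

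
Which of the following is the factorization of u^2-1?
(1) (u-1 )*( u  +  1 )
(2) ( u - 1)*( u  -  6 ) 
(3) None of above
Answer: 1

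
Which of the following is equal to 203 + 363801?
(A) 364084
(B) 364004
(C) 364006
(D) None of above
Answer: B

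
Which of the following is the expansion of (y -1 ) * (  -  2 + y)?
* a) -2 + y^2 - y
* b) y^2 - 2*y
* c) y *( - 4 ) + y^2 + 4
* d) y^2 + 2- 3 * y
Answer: d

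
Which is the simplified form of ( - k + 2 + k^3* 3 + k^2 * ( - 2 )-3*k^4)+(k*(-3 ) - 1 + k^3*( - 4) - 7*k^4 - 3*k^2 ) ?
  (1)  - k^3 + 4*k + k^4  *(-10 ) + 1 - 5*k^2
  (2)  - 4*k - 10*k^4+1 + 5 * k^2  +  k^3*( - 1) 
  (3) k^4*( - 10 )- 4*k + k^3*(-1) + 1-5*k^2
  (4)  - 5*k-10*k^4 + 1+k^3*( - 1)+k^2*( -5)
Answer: 3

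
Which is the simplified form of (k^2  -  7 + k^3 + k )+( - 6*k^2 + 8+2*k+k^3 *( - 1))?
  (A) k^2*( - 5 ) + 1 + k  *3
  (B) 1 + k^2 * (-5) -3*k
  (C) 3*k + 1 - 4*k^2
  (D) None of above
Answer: A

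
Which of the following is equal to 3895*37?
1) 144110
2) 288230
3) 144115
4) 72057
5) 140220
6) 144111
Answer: 3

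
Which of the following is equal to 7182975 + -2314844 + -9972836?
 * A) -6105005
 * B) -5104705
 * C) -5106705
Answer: B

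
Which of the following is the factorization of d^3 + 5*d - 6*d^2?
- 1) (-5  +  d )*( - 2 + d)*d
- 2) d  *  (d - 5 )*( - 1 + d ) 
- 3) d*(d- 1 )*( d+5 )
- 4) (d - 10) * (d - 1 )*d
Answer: 2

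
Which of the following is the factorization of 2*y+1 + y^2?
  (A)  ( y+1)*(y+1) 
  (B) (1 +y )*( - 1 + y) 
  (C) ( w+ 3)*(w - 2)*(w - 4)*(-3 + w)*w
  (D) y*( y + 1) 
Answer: A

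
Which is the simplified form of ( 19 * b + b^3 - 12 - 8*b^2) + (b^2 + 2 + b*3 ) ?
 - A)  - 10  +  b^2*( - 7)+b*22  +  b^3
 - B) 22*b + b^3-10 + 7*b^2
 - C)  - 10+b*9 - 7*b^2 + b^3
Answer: A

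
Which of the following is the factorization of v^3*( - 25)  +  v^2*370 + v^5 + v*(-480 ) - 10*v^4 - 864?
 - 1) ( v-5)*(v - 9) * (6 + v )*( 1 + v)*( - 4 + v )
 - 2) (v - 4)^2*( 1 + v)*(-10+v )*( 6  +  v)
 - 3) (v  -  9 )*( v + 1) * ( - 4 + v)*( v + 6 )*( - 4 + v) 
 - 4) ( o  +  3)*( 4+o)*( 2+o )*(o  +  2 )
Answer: 3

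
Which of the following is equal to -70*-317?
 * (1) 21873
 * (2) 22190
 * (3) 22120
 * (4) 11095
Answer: 2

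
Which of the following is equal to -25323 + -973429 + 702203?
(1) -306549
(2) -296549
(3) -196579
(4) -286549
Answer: 2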